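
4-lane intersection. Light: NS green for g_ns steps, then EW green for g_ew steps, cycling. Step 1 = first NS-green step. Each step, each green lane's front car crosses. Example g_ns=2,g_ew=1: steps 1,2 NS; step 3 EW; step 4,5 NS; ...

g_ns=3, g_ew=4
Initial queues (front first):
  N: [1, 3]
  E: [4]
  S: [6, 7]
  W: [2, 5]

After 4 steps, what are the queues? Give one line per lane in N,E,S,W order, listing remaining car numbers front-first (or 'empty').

Step 1 [NS]: N:car1-GO,E:wait,S:car6-GO,W:wait | queues: N=1 E=1 S=1 W=2
Step 2 [NS]: N:car3-GO,E:wait,S:car7-GO,W:wait | queues: N=0 E=1 S=0 W=2
Step 3 [NS]: N:empty,E:wait,S:empty,W:wait | queues: N=0 E=1 S=0 W=2
Step 4 [EW]: N:wait,E:car4-GO,S:wait,W:car2-GO | queues: N=0 E=0 S=0 W=1

N: empty
E: empty
S: empty
W: 5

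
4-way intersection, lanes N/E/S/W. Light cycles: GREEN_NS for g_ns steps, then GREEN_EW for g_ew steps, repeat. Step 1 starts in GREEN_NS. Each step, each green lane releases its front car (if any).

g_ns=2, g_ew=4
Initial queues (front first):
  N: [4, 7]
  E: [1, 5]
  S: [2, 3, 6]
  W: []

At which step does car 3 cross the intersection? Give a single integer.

Step 1 [NS]: N:car4-GO,E:wait,S:car2-GO,W:wait | queues: N=1 E=2 S=2 W=0
Step 2 [NS]: N:car7-GO,E:wait,S:car3-GO,W:wait | queues: N=0 E=2 S=1 W=0
Step 3 [EW]: N:wait,E:car1-GO,S:wait,W:empty | queues: N=0 E=1 S=1 W=0
Step 4 [EW]: N:wait,E:car5-GO,S:wait,W:empty | queues: N=0 E=0 S=1 W=0
Step 5 [EW]: N:wait,E:empty,S:wait,W:empty | queues: N=0 E=0 S=1 W=0
Step 6 [EW]: N:wait,E:empty,S:wait,W:empty | queues: N=0 E=0 S=1 W=0
Step 7 [NS]: N:empty,E:wait,S:car6-GO,W:wait | queues: N=0 E=0 S=0 W=0
Car 3 crosses at step 2

2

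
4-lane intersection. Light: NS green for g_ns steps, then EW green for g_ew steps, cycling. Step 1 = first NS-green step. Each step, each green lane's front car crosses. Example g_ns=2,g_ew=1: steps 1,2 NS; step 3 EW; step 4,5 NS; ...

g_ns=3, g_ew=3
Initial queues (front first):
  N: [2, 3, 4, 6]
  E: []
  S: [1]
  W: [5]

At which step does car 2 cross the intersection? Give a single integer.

Step 1 [NS]: N:car2-GO,E:wait,S:car1-GO,W:wait | queues: N=3 E=0 S=0 W=1
Step 2 [NS]: N:car3-GO,E:wait,S:empty,W:wait | queues: N=2 E=0 S=0 W=1
Step 3 [NS]: N:car4-GO,E:wait,S:empty,W:wait | queues: N=1 E=0 S=0 W=1
Step 4 [EW]: N:wait,E:empty,S:wait,W:car5-GO | queues: N=1 E=0 S=0 W=0
Step 5 [EW]: N:wait,E:empty,S:wait,W:empty | queues: N=1 E=0 S=0 W=0
Step 6 [EW]: N:wait,E:empty,S:wait,W:empty | queues: N=1 E=0 S=0 W=0
Step 7 [NS]: N:car6-GO,E:wait,S:empty,W:wait | queues: N=0 E=0 S=0 W=0
Car 2 crosses at step 1

1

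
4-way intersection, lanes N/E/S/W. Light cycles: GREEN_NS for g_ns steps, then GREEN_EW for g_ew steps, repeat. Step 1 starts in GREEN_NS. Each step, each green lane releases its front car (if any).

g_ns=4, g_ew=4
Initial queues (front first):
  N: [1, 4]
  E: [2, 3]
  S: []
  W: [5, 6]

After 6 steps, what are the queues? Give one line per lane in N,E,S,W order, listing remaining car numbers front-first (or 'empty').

Step 1 [NS]: N:car1-GO,E:wait,S:empty,W:wait | queues: N=1 E=2 S=0 W=2
Step 2 [NS]: N:car4-GO,E:wait,S:empty,W:wait | queues: N=0 E=2 S=0 W=2
Step 3 [NS]: N:empty,E:wait,S:empty,W:wait | queues: N=0 E=2 S=0 W=2
Step 4 [NS]: N:empty,E:wait,S:empty,W:wait | queues: N=0 E=2 S=0 W=2
Step 5 [EW]: N:wait,E:car2-GO,S:wait,W:car5-GO | queues: N=0 E=1 S=0 W=1
Step 6 [EW]: N:wait,E:car3-GO,S:wait,W:car6-GO | queues: N=0 E=0 S=0 W=0

N: empty
E: empty
S: empty
W: empty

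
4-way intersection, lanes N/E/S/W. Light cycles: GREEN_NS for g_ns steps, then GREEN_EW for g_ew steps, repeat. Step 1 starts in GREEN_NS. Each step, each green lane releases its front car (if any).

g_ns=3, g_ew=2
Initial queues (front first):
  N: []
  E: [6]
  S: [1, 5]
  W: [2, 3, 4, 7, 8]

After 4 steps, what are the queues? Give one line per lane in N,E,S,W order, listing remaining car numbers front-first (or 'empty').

Step 1 [NS]: N:empty,E:wait,S:car1-GO,W:wait | queues: N=0 E=1 S=1 W=5
Step 2 [NS]: N:empty,E:wait,S:car5-GO,W:wait | queues: N=0 E=1 S=0 W=5
Step 3 [NS]: N:empty,E:wait,S:empty,W:wait | queues: N=0 E=1 S=0 W=5
Step 4 [EW]: N:wait,E:car6-GO,S:wait,W:car2-GO | queues: N=0 E=0 S=0 W=4

N: empty
E: empty
S: empty
W: 3 4 7 8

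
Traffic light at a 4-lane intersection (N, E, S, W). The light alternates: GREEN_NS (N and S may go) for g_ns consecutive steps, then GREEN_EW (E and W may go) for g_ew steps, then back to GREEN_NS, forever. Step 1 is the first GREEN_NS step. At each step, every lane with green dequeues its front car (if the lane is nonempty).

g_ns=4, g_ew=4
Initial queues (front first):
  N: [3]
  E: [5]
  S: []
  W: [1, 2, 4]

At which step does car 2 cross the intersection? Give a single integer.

Step 1 [NS]: N:car3-GO,E:wait,S:empty,W:wait | queues: N=0 E=1 S=0 W=3
Step 2 [NS]: N:empty,E:wait,S:empty,W:wait | queues: N=0 E=1 S=0 W=3
Step 3 [NS]: N:empty,E:wait,S:empty,W:wait | queues: N=0 E=1 S=0 W=3
Step 4 [NS]: N:empty,E:wait,S:empty,W:wait | queues: N=0 E=1 S=0 W=3
Step 5 [EW]: N:wait,E:car5-GO,S:wait,W:car1-GO | queues: N=0 E=0 S=0 W=2
Step 6 [EW]: N:wait,E:empty,S:wait,W:car2-GO | queues: N=0 E=0 S=0 W=1
Step 7 [EW]: N:wait,E:empty,S:wait,W:car4-GO | queues: N=0 E=0 S=0 W=0
Car 2 crosses at step 6

6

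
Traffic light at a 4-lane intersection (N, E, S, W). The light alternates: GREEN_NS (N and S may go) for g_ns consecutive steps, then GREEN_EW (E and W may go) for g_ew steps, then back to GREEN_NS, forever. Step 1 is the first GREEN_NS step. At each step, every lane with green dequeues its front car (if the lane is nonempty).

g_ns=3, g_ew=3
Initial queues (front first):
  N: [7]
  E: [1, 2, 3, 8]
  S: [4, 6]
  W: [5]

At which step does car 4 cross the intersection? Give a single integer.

Step 1 [NS]: N:car7-GO,E:wait,S:car4-GO,W:wait | queues: N=0 E=4 S=1 W=1
Step 2 [NS]: N:empty,E:wait,S:car6-GO,W:wait | queues: N=0 E=4 S=0 W=1
Step 3 [NS]: N:empty,E:wait,S:empty,W:wait | queues: N=0 E=4 S=0 W=1
Step 4 [EW]: N:wait,E:car1-GO,S:wait,W:car5-GO | queues: N=0 E=3 S=0 W=0
Step 5 [EW]: N:wait,E:car2-GO,S:wait,W:empty | queues: N=0 E=2 S=0 W=0
Step 6 [EW]: N:wait,E:car3-GO,S:wait,W:empty | queues: N=0 E=1 S=0 W=0
Step 7 [NS]: N:empty,E:wait,S:empty,W:wait | queues: N=0 E=1 S=0 W=0
Step 8 [NS]: N:empty,E:wait,S:empty,W:wait | queues: N=0 E=1 S=0 W=0
Step 9 [NS]: N:empty,E:wait,S:empty,W:wait | queues: N=0 E=1 S=0 W=0
Step 10 [EW]: N:wait,E:car8-GO,S:wait,W:empty | queues: N=0 E=0 S=0 W=0
Car 4 crosses at step 1

1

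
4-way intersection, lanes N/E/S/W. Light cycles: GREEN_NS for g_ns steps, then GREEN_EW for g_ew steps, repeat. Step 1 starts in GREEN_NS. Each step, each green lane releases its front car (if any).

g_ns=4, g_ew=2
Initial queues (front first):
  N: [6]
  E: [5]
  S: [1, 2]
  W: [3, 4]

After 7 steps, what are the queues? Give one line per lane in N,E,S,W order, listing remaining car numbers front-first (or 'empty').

Step 1 [NS]: N:car6-GO,E:wait,S:car1-GO,W:wait | queues: N=0 E=1 S=1 W=2
Step 2 [NS]: N:empty,E:wait,S:car2-GO,W:wait | queues: N=0 E=1 S=0 W=2
Step 3 [NS]: N:empty,E:wait,S:empty,W:wait | queues: N=0 E=1 S=0 W=2
Step 4 [NS]: N:empty,E:wait,S:empty,W:wait | queues: N=0 E=1 S=0 W=2
Step 5 [EW]: N:wait,E:car5-GO,S:wait,W:car3-GO | queues: N=0 E=0 S=0 W=1
Step 6 [EW]: N:wait,E:empty,S:wait,W:car4-GO | queues: N=0 E=0 S=0 W=0

N: empty
E: empty
S: empty
W: empty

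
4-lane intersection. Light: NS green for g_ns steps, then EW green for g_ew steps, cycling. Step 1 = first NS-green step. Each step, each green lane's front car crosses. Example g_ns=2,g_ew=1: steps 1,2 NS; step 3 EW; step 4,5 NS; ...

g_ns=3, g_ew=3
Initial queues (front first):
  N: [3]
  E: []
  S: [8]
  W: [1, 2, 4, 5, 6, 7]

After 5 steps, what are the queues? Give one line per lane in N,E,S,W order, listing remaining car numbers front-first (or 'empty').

Step 1 [NS]: N:car3-GO,E:wait,S:car8-GO,W:wait | queues: N=0 E=0 S=0 W=6
Step 2 [NS]: N:empty,E:wait,S:empty,W:wait | queues: N=0 E=0 S=0 W=6
Step 3 [NS]: N:empty,E:wait,S:empty,W:wait | queues: N=0 E=0 S=0 W=6
Step 4 [EW]: N:wait,E:empty,S:wait,W:car1-GO | queues: N=0 E=0 S=0 W=5
Step 5 [EW]: N:wait,E:empty,S:wait,W:car2-GO | queues: N=0 E=0 S=0 W=4

N: empty
E: empty
S: empty
W: 4 5 6 7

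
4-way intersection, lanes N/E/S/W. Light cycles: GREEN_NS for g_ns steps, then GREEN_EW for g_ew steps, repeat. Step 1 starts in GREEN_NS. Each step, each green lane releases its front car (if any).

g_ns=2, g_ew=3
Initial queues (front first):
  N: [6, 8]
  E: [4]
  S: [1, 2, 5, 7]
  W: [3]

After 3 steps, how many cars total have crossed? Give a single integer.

Answer: 6

Derivation:
Step 1 [NS]: N:car6-GO,E:wait,S:car1-GO,W:wait | queues: N=1 E=1 S=3 W=1
Step 2 [NS]: N:car8-GO,E:wait,S:car2-GO,W:wait | queues: N=0 E=1 S=2 W=1
Step 3 [EW]: N:wait,E:car4-GO,S:wait,W:car3-GO | queues: N=0 E=0 S=2 W=0
Cars crossed by step 3: 6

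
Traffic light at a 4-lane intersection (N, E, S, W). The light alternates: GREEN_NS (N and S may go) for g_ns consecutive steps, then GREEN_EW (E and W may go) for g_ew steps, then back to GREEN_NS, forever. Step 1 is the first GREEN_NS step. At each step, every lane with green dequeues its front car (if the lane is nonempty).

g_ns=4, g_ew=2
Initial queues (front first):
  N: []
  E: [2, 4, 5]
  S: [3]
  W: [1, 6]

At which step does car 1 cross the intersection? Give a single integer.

Step 1 [NS]: N:empty,E:wait,S:car3-GO,W:wait | queues: N=0 E=3 S=0 W=2
Step 2 [NS]: N:empty,E:wait,S:empty,W:wait | queues: N=0 E=3 S=0 W=2
Step 3 [NS]: N:empty,E:wait,S:empty,W:wait | queues: N=0 E=3 S=0 W=2
Step 4 [NS]: N:empty,E:wait,S:empty,W:wait | queues: N=0 E=3 S=0 W=2
Step 5 [EW]: N:wait,E:car2-GO,S:wait,W:car1-GO | queues: N=0 E=2 S=0 W=1
Step 6 [EW]: N:wait,E:car4-GO,S:wait,W:car6-GO | queues: N=0 E=1 S=0 W=0
Step 7 [NS]: N:empty,E:wait,S:empty,W:wait | queues: N=0 E=1 S=0 W=0
Step 8 [NS]: N:empty,E:wait,S:empty,W:wait | queues: N=0 E=1 S=0 W=0
Step 9 [NS]: N:empty,E:wait,S:empty,W:wait | queues: N=0 E=1 S=0 W=0
Step 10 [NS]: N:empty,E:wait,S:empty,W:wait | queues: N=0 E=1 S=0 W=0
Step 11 [EW]: N:wait,E:car5-GO,S:wait,W:empty | queues: N=0 E=0 S=0 W=0
Car 1 crosses at step 5

5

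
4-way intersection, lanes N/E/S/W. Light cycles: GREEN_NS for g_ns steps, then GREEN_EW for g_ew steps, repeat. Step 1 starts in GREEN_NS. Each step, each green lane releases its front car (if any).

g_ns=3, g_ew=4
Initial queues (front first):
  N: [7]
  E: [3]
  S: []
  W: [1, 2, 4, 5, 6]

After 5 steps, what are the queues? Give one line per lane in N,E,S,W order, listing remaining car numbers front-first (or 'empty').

Step 1 [NS]: N:car7-GO,E:wait,S:empty,W:wait | queues: N=0 E=1 S=0 W=5
Step 2 [NS]: N:empty,E:wait,S:empty,W:wait | queues: N=0 E=1 S=0 W=5
Step 3 [NS]: N:empty,E:wait,S:empty,W:wait | queues: N=0 E=1 S=0 W=5
Step 4 [EW]: N:wait,E:car3-GO,S:wait,W:car1-GO | queues: N=0 E=0 S=0 W=4
Step 5 [EW]: N:wait,E:empty,S:wait,W:car2-GO | queues: N=0 E=0 S=0 W=3

N: empty
E: empty
S: empty
W: 4 5 6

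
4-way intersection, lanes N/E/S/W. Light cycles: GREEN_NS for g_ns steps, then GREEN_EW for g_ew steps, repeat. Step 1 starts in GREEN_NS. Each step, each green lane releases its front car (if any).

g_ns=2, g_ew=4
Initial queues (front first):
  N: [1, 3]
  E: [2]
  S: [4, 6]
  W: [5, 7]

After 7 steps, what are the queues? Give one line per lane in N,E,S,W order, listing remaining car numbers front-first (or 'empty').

Step 1 [NS]: N:car1-GO,E:wait,S:car4-GO,W:wait | queues: N=1 E=1 S=1 W=2
Step 2 [NS]: N:car3-GO,E:wait,S:car6-GO,W:wait | queues: N=0 E=1 S=0 W=2
Step 3 [EW]: N:wait,E:car2-GO,S:wait,W:car5-GO | queues: N=0 E=0 S=0 W=1
Step 4 [EW]: N:wait,E:empty,S:wait,W:car7-GO | queues: N=0 E=0 S=0 W=0

N: empty
E: empty
S: empty
W: empty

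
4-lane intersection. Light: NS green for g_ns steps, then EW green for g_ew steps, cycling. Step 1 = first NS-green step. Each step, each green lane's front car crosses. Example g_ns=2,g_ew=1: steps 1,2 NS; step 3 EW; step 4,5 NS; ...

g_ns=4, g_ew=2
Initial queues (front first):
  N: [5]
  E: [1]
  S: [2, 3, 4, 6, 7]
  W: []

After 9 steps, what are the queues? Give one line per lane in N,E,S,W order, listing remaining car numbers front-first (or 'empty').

Step 1 [NS]: N:car5-GO,E:wait,S:car2-GO,W:wait | queues: N=0 E=1 S=4 W=0
Step 2 [NS]: N:empty,E:wait,S:car3-GO,W:wait | queues: N=0 E=1 S=3 W=0
Step 3 [NS]: N:empty,E:wait,S:car4-GO,W:wait | queues: N=0 E=1 S=2 W=0
Step 4 [NS]: N:empty,E:wait,S:car6-GO,W:wait | queues: N=0 E=1 S=1 W=0
Step 5 [EW]: N:wait,E:car1-GO,S:wait,W:empty | queues: N=0 E=0 S=1 W=0
Step 6 [EW]: N:wait,E:empty,S:wait,W:empty | queues: N=0 E=0 S=1 W=0
Step 7 [NS]: N:empty,E:wait,S:car7-GO,W:wait | queues: N=0 E=0 S=0 W=0

N: empty
E: empty
S: empty
W: empty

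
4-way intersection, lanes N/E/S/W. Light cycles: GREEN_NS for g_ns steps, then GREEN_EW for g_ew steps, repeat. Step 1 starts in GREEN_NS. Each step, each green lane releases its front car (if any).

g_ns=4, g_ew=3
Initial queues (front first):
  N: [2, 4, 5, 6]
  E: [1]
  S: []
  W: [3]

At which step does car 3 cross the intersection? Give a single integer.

Step 1 [NS]: N:car2-GO,E:wait,S:empty,W:wait | queues: N=3 E=1 S=0 W=1
Step 2 [NS]: N:car4-GO,E:wait,S:empty,W:wait | queues: N=2 E=1 S=0 W=1
Step 3 [NS]: N:car5-GO,E:wait,S:empty,W:wait | queues: N=1 E=1 S=0 W=1
Step 4 [NS]: N:car6-GO,E:wait,S:empty,W:wait | queues: N=0 E=1 S=0 W=1
Step 5 [EW]: N:wait,E:car1-GO,S:wait,W:car3-GO | queues: N=0 E=0 S=0 W=0
Car 3 crosses at step 5

5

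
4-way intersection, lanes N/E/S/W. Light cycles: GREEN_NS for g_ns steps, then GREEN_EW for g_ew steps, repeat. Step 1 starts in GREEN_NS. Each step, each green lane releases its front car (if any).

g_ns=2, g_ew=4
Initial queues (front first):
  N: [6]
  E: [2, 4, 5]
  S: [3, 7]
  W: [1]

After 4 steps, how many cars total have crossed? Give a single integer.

Step 1 [NS]: N:car6-GO,E:wait,S:car3-GO,W:wait | queues: N=0 E=3 S=1 W=1
Step 2 [NS]: N:empty,E:wait,S:car7-GO,W:wait | queues: N=0 E=3 S=0 W=1
Step 3 [EW]: N:wait,E:car2-GO,S:wait,W:car1-GO | queues: N=0 E=2 S=0 W=0
Step 4 [EW]: N:wait,E:car4-GO,S:wait,W:empty | queues: N=0 E=1 S=0 W=0
Cars crossed by step 4: 6

Answer: 6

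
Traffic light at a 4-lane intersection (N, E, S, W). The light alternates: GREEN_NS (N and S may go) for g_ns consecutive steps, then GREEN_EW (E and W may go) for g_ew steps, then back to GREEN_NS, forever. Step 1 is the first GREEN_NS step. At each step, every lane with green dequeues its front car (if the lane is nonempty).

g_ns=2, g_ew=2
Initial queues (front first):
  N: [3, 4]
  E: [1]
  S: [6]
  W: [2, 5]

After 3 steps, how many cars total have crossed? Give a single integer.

Answer: 5

Derivation:
Step 1 [NS]: N:car3-GO,E:wait,S:car6-GO,W:wait | queues: N=1 E=1 S=0 W=2
Step 2 [NS]: N:car4-GO,E:wait,S:empty,W:wait | queues: N=0 E=1 S=0 W=2
Step 3 [EW]: N:wait,E:car1-GO,S:wait,W:car2-GO | queues: N=0 E=0 S=0 W=1
Cars crossed by step 3: 5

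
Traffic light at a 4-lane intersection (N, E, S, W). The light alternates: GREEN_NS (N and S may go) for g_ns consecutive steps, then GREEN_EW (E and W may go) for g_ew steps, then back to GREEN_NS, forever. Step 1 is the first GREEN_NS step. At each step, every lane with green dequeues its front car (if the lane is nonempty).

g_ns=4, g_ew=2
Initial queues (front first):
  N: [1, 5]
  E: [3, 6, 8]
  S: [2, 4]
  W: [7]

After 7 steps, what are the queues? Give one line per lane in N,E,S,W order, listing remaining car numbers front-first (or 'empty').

Step 1 [NS]: N:car1-GO,E:wait,S:car2-GO,W:wait | queues: N=1 E=3 S=1 W=1
Step 2 [NS]: N:car5-GO,E:wait,S:car4-GO,W:wait | queues: N=0 E=3 S=0 W=1
Step 3 [NS]: N:empty,E:wait,S:empty,W:wait | queues: N=0 E=3 S=0 W=1
Step 4 [NS]: N:empty,E:wait,S:empty,W:wait | queues: N=0 E=3 S=0 W=1
Step 5 [EW]: N:wait,E:car3-GO,S:wait,W:car7-GO | queues: N=0 E=2 S=0 W=0
Step 6 [EW]: N:wait,E:car6-GO,S:wait,W:empty | queues: N=0 E=1 S=0 W=0
Step 7 [NS]: N:empty,E:wait,S:empty,W:wait | queues: N=0 E=1 S=0 W=0

N: empty
E: 8
S: empty
W: empty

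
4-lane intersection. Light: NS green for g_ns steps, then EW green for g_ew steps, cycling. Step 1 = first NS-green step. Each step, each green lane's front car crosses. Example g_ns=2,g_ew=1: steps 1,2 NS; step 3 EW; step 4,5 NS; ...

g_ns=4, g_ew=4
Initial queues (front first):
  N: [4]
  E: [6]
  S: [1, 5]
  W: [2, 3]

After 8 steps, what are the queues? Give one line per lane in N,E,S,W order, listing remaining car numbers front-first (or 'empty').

Step 1 [NS]: N:car4-GO,E:wait,S:car1-GO,W:wait | queues: N=0 E=1 S=1 W=2
Step 2 [NS]: N:empty,E:wait,S:car5-GO,W:wait | queues: N=0 E=1 S=0 W=2
Step 3 [NS]: N:empty,E:wait,S:empty,W:wait | queues: N=0 E=1 S=0 W=2
Step 4 [NS]: N:empty,E:wait,S:empty,W:wait | queues: N=0 E=1 S=0 W=2
Step 5 [EW]: N:wait,E:car6-GO,S:wait,W:car2-GO | queues: N=0 E=0 S=0 W=1
Step 6 [EW]: N:wait,E:empty,S:wait,W:car3-GO | queues: N=0 E=0 S=0 W=0

N: empty
E: empty
S: empty
W: empty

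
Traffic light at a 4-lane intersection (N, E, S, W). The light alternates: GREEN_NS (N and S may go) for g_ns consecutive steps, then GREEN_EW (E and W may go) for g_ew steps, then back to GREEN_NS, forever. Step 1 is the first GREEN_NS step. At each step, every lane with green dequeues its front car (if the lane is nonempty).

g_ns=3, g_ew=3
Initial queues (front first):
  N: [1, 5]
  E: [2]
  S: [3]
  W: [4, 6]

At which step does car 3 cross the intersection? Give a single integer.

Step 1 [NS]: N:car1-GO,E:wait,S:car3-GO,W:wait | queues: N=1 E=1 S=0 W=2
Step 2 [NS]: N:car5-GO,E:wait,S:empty,W:wait | queues: N=0 E=1 S=0 W=2
Step 3 [NS]: N:empty,E:wait,S:empty,W:wait | queues: N=0 E=1 S=0 W=2
Step 4 [EW]: N:wait,E:car2-GO,S:wait,W:car4-GO | queues: N=0 E=0 S=0 W=1
Step 5 [EW]: N:wait,E:empty,S:wait,W:car6-GO | queues: N=0 E=0 S=0 W=0
Car 3 crosses at step 1

1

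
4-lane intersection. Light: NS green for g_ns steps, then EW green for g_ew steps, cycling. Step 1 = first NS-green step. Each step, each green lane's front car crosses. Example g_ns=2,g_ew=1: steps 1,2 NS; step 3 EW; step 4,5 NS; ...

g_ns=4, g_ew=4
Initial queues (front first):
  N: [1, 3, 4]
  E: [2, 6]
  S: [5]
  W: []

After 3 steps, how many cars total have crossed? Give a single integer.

Answer: 4

Derivation:
Step 1 [NS]: N:car1-GO,E:wait,S:car5-GO,W:wait | queues: N=2 E=2 S=0 W=0
Step 2 [NS]: N:car3-GO,E:wait,S:empty,W:wait | queues: N=1 E=2 S=0 W=0
Step 3 [NS]: N:car4-GO,E:wait,S:empty,W:wait | queues: N=0 E=2 S=0 W=0
Cars crossed by step 3: 4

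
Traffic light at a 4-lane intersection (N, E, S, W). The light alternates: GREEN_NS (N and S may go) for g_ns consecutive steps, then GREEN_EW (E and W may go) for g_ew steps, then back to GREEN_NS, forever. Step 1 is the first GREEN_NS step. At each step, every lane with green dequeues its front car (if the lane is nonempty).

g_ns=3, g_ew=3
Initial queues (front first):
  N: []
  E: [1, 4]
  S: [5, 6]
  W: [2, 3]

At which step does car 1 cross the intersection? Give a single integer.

Step 1 [NS]: N:empty,E:wait,S:car5-GO,W:wait | queues: N=0 E=2 S=1 W=2
Step 2 [NS]: N:empty,E:wait,S:car6-GO,W:wait | queues: N=0 E=2 S=0 W=2
Step 3 [NS]: N:empty,E:wait,S:empty,W:wait | queues: N=0 E=2 S=0 W=2
Step 4 [EW]: N:wait,E:car1-GO,S:wait,W:car2-GO | queues: N=0 E=1 S=0 W=1
Step 5 [EW]: N:wait,E:car4-GO,S:wait,W:car3-GO | queues: N=0 E=0 S=0 W=0
Car 1 crosses at step 4

4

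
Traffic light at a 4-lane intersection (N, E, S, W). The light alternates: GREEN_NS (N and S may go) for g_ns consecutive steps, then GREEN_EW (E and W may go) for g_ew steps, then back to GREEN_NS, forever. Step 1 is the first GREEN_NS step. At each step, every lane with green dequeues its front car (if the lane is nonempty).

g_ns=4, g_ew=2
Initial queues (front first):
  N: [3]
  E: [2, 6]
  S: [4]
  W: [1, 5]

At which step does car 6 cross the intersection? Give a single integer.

Step 1 [NS]: N:car3-GO,E:wait,S:car4-GO,W:wait | queues: N=0 E=2 S=0 W=2
Step 2 [NS]: N:empty,E:wait,S:empty,W:wait | queues: N=0 E=2 S=0 W=2
Step 3 [NS]: N:empty,E:wait,S:empty,W:wait | queues: N=0 E=2 S=0 W=2
Step 4 [NS]: N:empty,E:wait,S:empty,W:wait | queues: N=0 E=2 S=0 W=2
Step 5 [EW]: N:wait,E:car2-GO,S:wait,W:car1-GO | queues: N=0 E=1 S=0 W=1
Step 6 [EW]: N:wait,E:car6-GO,S:wait,W:car5-GO | queues: N=0 E=0 S=0 W=0
Car 6 crosses at step 6

6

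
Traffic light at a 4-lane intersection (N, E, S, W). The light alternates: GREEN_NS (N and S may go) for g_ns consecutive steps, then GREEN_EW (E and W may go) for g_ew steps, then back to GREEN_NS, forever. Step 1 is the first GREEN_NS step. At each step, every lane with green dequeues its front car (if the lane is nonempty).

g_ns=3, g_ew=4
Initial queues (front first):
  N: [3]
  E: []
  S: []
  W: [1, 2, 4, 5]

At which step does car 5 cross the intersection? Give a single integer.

Step 1 [NS]: N:car3-GO,E:wait,S:empty,W:wait | queues: N=0 E=0 S=0 W=4
Step 2 [NS]: N:empty,E:wait,S:empty,W:wait | queues: N=0 E=0 S=0 W=4
Step 3 [NS]: N:empty,E:wait,S:empty,W:wait | queues: N=0 E=0 S=0 W=4
Step 4 [EW]: N:wait,E:empty,S:wait,W:car1-GO | queues: N=0 E=0 S=0 W=3
Step 5 [EW]: N:wait,E:empty,S:wait,W:car2-GO | queues: N=0 E=0 S=0 W=2
Step 6 [EW]: N:wait,E:empty,S:wait,W:car4-GO | queues: N=0 E=0 S=0 W=1
Step 7 [EW]: N:wait,E:empty,S:wait,W:car5-GO | queues: N=0 E=0 S=0 W=0
Car 5 crosses at step 7

7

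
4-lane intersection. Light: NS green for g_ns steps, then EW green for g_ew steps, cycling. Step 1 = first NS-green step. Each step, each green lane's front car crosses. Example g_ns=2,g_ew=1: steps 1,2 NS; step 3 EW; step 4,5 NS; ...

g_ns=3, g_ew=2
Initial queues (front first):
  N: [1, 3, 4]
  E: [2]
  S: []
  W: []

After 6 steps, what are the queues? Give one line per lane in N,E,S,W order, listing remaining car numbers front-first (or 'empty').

Step 1 [NS]: N:car1-GO,E:wait,S:empty,W:wait | queues: N=2 E=1 S=0 W=0
Step 2 [NS]: N:car3-GO,E:wait,S:empty,W:wait | queues: N=1 E=1 S=0 W=0
Step 3 [NS]: N:car4-GO,E:wait,S:empty,W:wait | queues: N=0 E=1 S=0 W=0
Step 4 [EW]: N:wait,E:car2-GO,S:wait,W:empty | queues: N=0 E=0 S=0 W=0

N: empty
E: empty
S: empty
W: empty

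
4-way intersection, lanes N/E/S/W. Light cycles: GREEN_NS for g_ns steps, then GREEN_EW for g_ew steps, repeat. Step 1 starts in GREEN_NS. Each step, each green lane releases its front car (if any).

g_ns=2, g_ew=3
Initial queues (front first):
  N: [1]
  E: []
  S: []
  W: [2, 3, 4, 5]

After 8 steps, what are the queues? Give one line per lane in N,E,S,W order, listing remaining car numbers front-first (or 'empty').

Step 1 [NS]: N:car1-GO,E:wait,S:empty,W:wait | queues: N=0 E=0 S=0 W=4
Step 2 [NS]: N:empty,E:wait,S:empty,W:wait | queues: N=0 E=0 S=0 W=4
Step 3 [EW]: N:wait,E:empty,S:wait,W:car2-GO | queues: N=0 E=0 S=0 W=3
Step 4 [EW]: N:wait,E:empty,S:wait,W:car3-GO | queues: N=0 E=0 S=0 W=2
Step 5 [EW]: N:wait,E:empty,S:wait,W:car4-GO | queues: N=0 E=0 S=0 W=1
Step 6 [NS]: N:empty,E:wait,S:empty,W:wait | queues: N=0 E=0 S=0 W=1
Step 7 [NS]: N:empty,E:wait,S:empty,W:wait | queues: N=0 E=0 S=0 W=1
Step 8 [EW]: N:wait,E:empty,S:wait,W:car5-GO | queues: N=0 E=0 S=0 W=0

N: empty
E: empty
S: empty
W: empty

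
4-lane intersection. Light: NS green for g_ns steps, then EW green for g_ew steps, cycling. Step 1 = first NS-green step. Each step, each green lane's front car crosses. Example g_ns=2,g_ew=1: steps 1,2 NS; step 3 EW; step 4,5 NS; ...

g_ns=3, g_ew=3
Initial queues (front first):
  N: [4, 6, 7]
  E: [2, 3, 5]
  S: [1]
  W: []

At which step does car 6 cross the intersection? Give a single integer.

Step 1 [NS]: N:car4-GO,E:wait,S:car1-GO,W:wait | queues: N=2 E=3 S=0 W=0
Step 2 [NS]: N:car6-GO,E:wait,S:empty,W:wait | queues: N=1 E=3 S=0 W=0
Step 3 [NS]: N:car7-GO,E:wait,S:empty,W:wait | queues: N=0 E=3 S=0 W=0
Step 4 [EW]: N:wait,E:car2-GO,S:wait,W:empty | queues: N=0 E=2 S=0 W=0
Step 5 [EW]: N:wait,E:car3-GO,S:wait,W:empty | queues: N=0 E=1 S=0 W=0
Step 6 [EW]: N:wait,E:car5-GO,S:wait,W:empty | queues: N=0 E=0 S=0 W=0
Car 6 crosses at step 2

2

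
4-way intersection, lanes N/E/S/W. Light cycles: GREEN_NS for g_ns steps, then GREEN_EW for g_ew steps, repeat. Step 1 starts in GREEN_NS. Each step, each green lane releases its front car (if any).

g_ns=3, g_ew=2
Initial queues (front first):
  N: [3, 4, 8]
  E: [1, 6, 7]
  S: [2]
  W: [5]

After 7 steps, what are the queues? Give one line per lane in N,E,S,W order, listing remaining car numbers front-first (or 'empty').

Step 1 [NS]: N:car3-GO,E:wait,S:car2-GO,W:wait | queues: N=2 E=3 S=0 W=1
Step 2 [NS]: N:car4-GO,E:wait,S:empty,W:wait | queues: N=1 E=3 S=0 W=1
Step 3 [NS]: N:car8-GO,E:wait,S:empty,W:wait | queues: N=0 E=3 S=0 W=1
Step 4 [EW]: N:wait,E:car1-GO,S:wait,W:car5-GO | queues: N=0 E=2 S=0 W=0
Step 5 [EW]: N:wait,E:car6-GO,S:wait,W:empty | queues: N=0 E=1 S=0 W=0
Step 6 [NS]: N:empty,E:wait,S:empty,W:wait | queues: N=0 E=1 S=0 W=0
Step 7 [NS]: N:empty,E:wait,S:empty,W:wait | queues: N=0 E=1 S=0 W=0

N: empty
E: 7
S: empty
W: empty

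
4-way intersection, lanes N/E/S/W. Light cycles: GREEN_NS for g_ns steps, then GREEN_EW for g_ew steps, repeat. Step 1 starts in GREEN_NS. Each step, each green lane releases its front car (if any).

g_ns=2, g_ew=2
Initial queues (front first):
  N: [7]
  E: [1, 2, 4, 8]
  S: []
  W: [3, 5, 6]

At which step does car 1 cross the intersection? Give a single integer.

Step 1 [NS]: N:car7-GO,E:wait,S:empty,W:wait | queues: N=0 E=4 S=0 W=3
Step 2 [NS]: N:empty,E:wait,S:empty,W:wait | queues: N=0 E=4 S=0 W=3
Step 3 [EW]: N:wait,E:car1-GO,S:wait,W:car3-GO | queues: N=0 E=3 S=0 W=2
Step 4 [EW]: N:wait,E:car2-GO,S:wait,W:car5-GO | queues: N=0 E=2 S=0 W=1
Step 5 [NS]: N:empty,E:wait,S:empty,W:wait | queues: N=0 E=2 S=0 W=1
Step 6 [NS]: N:empty,E:wait,S:empty,W:wait | queues: N=0 E=2 S=0 W=1
Step 7 [EW]: N:wait,E:car4-GO,S:wait,W:car6-GO | queues: N=0 E=1 S=0 W=0
Step 8 [EW]: N:wait,E:car8-GO,S:wait,W:empty | queues: N=0 E=0 S=0 W=0
Car 1 crosses at step 3

3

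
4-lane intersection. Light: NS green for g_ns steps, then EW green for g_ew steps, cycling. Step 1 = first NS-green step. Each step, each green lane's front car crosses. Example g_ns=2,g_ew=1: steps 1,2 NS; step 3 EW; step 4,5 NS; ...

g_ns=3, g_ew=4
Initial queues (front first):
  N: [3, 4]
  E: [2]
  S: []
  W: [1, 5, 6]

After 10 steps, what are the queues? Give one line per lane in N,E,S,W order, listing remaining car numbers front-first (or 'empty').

Step 1 [NS]: N:car3-GO,E:wait,S:empty,W:wait | queues: N=1 E=1 S=0 W=3
Step 2 [NS]: N:car4-GO,E:wait,S:empty,W:wait | queues: N=0 E=1 S=0 W=3
Step 3 [NS]: N:empty,E:wait,S:empty,W:wait | queues: N=0 E=1 S=0 W=3
Step 4 [EW]: N:wait,E:car2-GO,S:wait,W:car1-GO | queues: N=0 E=0 S=0 W=2
Step 5 [EW]: N:wait,E:empty,S:wait,W:car5-GO | queues: N=0 E=0 S=0 W=1
Step 6 [EW]: N:wait,E:empty,S:wait,W:car6-GO | queues: N=0 E=0 S=0 W=0

N: empty
E: empty
S: empty
W: empty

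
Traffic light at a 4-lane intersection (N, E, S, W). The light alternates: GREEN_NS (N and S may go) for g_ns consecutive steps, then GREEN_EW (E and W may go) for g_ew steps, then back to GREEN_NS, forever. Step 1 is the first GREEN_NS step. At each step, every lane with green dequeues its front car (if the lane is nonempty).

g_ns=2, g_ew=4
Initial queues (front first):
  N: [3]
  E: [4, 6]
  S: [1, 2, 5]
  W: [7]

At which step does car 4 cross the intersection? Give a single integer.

Step 1 [NS]: N:car3-GO,E:wait,S:car1-GO,W:wait | queues: N=0 E=2 S=2 W=1
Step 2 [NS]: N:empty,E:wait,S:car2-GO,W:wait | queues: N=0 E=2 S=1 W=1
Step 3 [EW]: N:wait,E:car4-GO,S:wait,W:car7-GO | queues: N=0 E=1 S=1 W=0
Step 4 [EW]: N:wait,E:car6-GO,S:wait,W:empty | queues: N=0 E=0 S=1 W=0
Step 5 [EW]: N:wait,E:empty,S:wait,W:empty | queues: N=0 E=0 S=1 W=0
Step 6 [EW]: N:wait,E:empty,S:wait,W:empty | queues: N=0 E=0 S=1 W=0
Step 7 [NS]: N:empty,E:wait,S:car5-GO,W:wait | queues: N=0 E=0 S=0 W=0
Car 4 crosses at step 3

3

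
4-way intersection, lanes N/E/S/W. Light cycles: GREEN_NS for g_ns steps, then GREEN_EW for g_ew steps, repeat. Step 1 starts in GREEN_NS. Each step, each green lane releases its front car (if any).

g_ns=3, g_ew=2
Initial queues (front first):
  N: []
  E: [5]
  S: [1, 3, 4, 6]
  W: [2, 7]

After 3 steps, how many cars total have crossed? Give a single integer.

Answer: 3

Derivation:
Step 1 [NS]: N:empty,E:wait,S:car1-GO,W:wait | queues: N=0 E=1 S=3 W=2
Step 2 [NS]: N:empty,E:wait,S:car3-GO,W:wait | queues: N=0 E=1 S=2 W=2
Step 3 [NS]: N:empty,E:wait,S:car4-GO,W:wait | queues: N=0 E=1 S=1 W=2
Cars crossed by step 3: 3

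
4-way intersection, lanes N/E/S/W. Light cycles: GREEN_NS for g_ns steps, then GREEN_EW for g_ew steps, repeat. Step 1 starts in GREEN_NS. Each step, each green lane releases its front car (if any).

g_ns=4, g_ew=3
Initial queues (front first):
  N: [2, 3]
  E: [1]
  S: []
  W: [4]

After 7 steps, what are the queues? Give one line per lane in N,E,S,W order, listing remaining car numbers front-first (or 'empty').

Step 1 [NS]: N:car2-GO,E:wait,S:empty,W:wait | queues: N=1 E=1 S=0 W=1
Step 2 [NS]: N:car3-GO,E:wait,S:empty,W:wait | queues: N=0 E=1 S=0 W=1
Step 3 [NS]: N:empty,E:wait,S:empty,W:wait | queues: N=0 E=1 S=0 W=1
Step 4 [NS]: N:empty,E:wait,S:empty,W:wait | queues: N=0 E=1 S=0 W=1
Step 5 [EW]: N:wait,E:car1-GO,S:wait,W:car4-GO | queues: N=0 E=0 S=0 W=0

N: empty
E: empty
S: empty
W: empty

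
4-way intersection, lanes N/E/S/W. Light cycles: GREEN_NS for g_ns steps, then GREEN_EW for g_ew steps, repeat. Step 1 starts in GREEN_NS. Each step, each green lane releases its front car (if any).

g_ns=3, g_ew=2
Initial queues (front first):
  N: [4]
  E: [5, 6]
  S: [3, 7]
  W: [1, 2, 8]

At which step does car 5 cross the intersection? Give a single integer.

Step 1 [NS]: N:car4-GO,E:wait,S:car3-GO,W:wait | queues: N=0 E=2 S=1 W=3
Step 2 [NS]: N:empty,E:wait,S:car7-GO,W:wait | queues: N=0 E=2 S=0 W=3
Step 3 [NS]: N:empty,E:wait,S:empty,W:wait | queues: N=0 E=2 S=0 W=3
Step 4 [EW]: N:wait,E:car5-GO,S:wait,W:car1-GO | queues: N=0 E=1 S=0 W=2
Step 5 [EW]: N:wait,E:car6-GO,S:wait,W:car2-GO | queues: N=0 E=0 S=0 W=1
Step 6 [NS]: N:empty,E:wait,S:empty,W:wait | queues: N=0 E=0 S=0 W=1
Step 7 [NS]: N:empty,E:wait,S:empty,W:wait | queues: N=0 E=0 S=0 W=1
Step 8 [NS]: N:empty,E:wait,S:empty,W:wait | queues: N=0 E=0 S=0 W=1
Step 9 [EW]: N:wait,E:empty,S:wait,W:car8-GO | queues: N=0 E=0 S=0 W=0
Car 5 crosses at step 4

4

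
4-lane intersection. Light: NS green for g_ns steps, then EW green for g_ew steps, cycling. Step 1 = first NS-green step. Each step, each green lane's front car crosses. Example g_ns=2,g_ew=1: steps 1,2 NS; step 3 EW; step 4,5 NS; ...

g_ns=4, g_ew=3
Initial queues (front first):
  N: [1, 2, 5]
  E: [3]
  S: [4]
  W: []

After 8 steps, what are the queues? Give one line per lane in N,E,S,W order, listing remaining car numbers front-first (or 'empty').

Step 1 [NS]: N:car1-GO,E:wait,S:car4-GO,W:wait | queues: N=2 E=1 S=0 W=0
Step 2 [NS]: N:car2-GO,E:wait,S:empty,W:wait | queues: N=1 E=1 S=0 W=0
Step 3 [NS]: N:car5-GO,E:wait,S:empty,W:wait | queues: N=0 E=1 S=0 W=0
Step 4 [NS]: N:empty,E:wait,S:empty,W:wait | queues: N=0 E=1 S=0 W=0
Step 5 [EW]: N:wait,E:car3-GO,S:wait,W:empty | queues: N=0 E=0 S=0 W=0

N: empty
E: empty
S: empty
W: empty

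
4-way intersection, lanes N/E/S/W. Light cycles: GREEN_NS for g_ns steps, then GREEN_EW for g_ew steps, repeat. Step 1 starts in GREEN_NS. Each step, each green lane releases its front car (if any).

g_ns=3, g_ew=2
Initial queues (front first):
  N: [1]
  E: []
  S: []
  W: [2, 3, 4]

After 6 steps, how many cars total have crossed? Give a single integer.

Answer: 3

Derivation:
Step 1 [NS]: N:car1-GO,E:wait,S:empty,W:wait | queues: N=0 E=0 S=0 W=3
Step 2 [NS]: N:empty,E:wait,S:empty,W:wait | queues: N=0 E=0 S=0 W=3
Step 3 [NS]: N:empty,E:wait,S:empty,W:wait | queues: N=0 E=0 S=0 W=3
Step 4 [EW]: N:wait,E:empty,S:wait,W:car2-GO | queues: N=0 E=0 S=0 W=2
Step 5 [EW]: N:wait,E:empty,S:wait,W:car3-GO | queues: N=0 E=0 S=0 W=1
Step 6 [NS]: N:empty,E:wait,S:empty,W:wait | queues: N=0 E=0 S=0 W=1
Cars crossed by step 6: 3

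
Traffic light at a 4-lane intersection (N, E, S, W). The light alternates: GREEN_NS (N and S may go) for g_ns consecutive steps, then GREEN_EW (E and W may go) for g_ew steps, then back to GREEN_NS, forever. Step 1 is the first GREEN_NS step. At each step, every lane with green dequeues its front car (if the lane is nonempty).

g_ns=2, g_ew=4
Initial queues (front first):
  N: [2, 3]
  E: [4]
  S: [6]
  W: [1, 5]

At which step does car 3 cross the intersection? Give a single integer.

Step 1 [NS]: N:car2-GO,E:wait,S:car6-GO,W:wait | queues: N=1 E=1 S=0 W=2
Step 2 [NS]: N:car3-GO,E:wait,S:empty,W:wait | queues: N=0 E=1 S=0 W=2
Step 3 [EW]: N:wait,E:car4-GO,S:wait,W:car1-GO | queues: N=0 E=0 S=0 W=1
Step 4 [EW]: N:wait,E:empty,S:wait,W:car5-GO | queues: N=0 E=0 S=0 W=0
Car 3 crosses at step 2

2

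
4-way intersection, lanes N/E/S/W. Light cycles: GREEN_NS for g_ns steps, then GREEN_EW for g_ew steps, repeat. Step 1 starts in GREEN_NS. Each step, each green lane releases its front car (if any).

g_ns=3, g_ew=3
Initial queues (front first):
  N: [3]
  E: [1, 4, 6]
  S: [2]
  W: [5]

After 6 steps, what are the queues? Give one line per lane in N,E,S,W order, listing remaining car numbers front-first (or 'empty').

Step 1 [NS]: N:car3-GO,E:wait,S:car2-GO,W:wait | queues: N=0 E=3 S=0 W=1
Step 2 [NS]: N:empty,E:wait,S:empty,W:wait | queues: N=0 E=3 S=0 W=1
Step 3 [NS]: N:empty,E:wait,S:empty,W:wait | queues: N=0 E=3 S=0 W=1
Step 4 [EW]: N:wait,E:car1-GO,S:wait,W:car5-GO | queues: N=0 E=2 S=0 W=0
Step 5 [EW]: N:wait,E:car4-GO,S:wait,W:empty | queues: N=0 E=1 S=0 W=0
Step 6 [EW]: N:wait,E:car6-GO,S:wait,W:empty | queues: N=0 E=0 S=0 W=0

N: empty
E: empty
S: empty
W: empty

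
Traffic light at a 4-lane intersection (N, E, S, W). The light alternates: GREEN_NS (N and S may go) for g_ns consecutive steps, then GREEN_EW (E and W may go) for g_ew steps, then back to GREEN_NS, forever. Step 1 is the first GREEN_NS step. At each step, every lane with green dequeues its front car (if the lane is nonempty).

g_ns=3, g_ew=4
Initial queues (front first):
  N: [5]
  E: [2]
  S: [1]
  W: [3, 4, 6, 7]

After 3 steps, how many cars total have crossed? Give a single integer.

Answer: 2

Derivation:
Step 1 [NS]: N:car5-GO,E:wait,S:car1-GO,W:wait | queues: N=0 E=1 S=0 W=4
Step 2 [NS]: N:empty,E:wait,S:empty,W:wait | queues: N=0 E=1 S=0 W=4
Step 3 [NS]: N:empty,E:wait,S:empty,W:wait | queues: N=0 E=1 S=0 W=4
Cars crossed by step 3: 2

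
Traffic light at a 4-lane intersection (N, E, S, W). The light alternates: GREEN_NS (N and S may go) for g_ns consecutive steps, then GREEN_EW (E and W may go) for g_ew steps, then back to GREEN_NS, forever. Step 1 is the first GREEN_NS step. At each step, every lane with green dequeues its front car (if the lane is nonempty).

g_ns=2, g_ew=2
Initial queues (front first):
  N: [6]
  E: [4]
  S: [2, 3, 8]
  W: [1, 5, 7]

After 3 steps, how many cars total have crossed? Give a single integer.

Answer: 5

Derivation:
Step 1 [NS]: N:car6-GO,E:wait,S:car2-GO,W:wait | queues: N=0 E=1 S=2 W=3
Step 2 [NS]: N:empty,E:wait,S:car3-GO,W:wait | queues: N=0 E=1 S=1 W=3
Step 3 [EW]: N:wait,E:car4-GO,S:wait,W:car1-GO | queues: N=0 E=0 S=1 W=2
Cars crossed by step 3: 5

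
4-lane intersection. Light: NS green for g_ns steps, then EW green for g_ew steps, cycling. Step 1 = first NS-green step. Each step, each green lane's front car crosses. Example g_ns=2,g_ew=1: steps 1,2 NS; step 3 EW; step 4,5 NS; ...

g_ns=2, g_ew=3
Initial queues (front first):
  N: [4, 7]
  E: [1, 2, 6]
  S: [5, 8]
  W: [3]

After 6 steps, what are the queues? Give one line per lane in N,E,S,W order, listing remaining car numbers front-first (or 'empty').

Step 1 [NS]: N:car4-GO,E:wait,S:car5-GO,W:wait | queues: N=1 E=3 S=1 W=1
Step 2 [NS]: N:car7-GO,E:wait,S:car8-GO,W:wait | queues: N=0 E=3 S=0 W=1
Step 3 [EW]: N:wait,E:car1-GO,S:wait,W:car3-GO | queues: N=0 E=2 S=0 W=0
Step 4 [EW]: N:wait,E:car2-GO,S:wait,W:empty | queues: N=0 E=1 S=0 W=0
Step 5 [EW]: N:wait,E:car6-GO,S:wait,W:empty | queues: N=0 E=0 S=0 W=0

N: empty
E: empty
S: empty
W: empty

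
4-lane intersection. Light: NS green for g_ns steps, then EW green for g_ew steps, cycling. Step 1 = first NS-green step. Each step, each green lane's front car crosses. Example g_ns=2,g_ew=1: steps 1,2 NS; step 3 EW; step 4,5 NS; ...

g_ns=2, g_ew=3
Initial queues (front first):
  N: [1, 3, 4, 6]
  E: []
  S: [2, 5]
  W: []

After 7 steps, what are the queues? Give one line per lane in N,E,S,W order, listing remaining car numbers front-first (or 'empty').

Step 1 [NS]: N:car1-GO,E:wait,S:car2-GO,W:wait | queues: N=3 E=0 S=1 W=0
Step 2 [NS]: N:car3-GO,E:wait,S:car5-GO,W:wait | queues: N=2 E=0 S=0 W=0
Step 3 [EW]: N:wait,E:empty,S:wait,W:empty | queues: N=2 E=0 S=0 W=0
Step 4 [EW]: N:wait,E:empty,S:wait,W:empty | queues: N=2 E=0 S=0 W=0
Step 5 [EW]: N:wait,E:empty,S:wait,W:empty | queues: N=2 E=0 S=0 W=0
Step 6 [NS]: N:car4-GO,E:wait,S:empty,W:wait | queues: N=1 E=0 S=0 W=0
Step 7 [NS]: N:car6-GO,E:wait,S:empty,W:wait | queues: N=0 E=0 S=0 W=0

N: empty
E: empty
S: empty
W: empty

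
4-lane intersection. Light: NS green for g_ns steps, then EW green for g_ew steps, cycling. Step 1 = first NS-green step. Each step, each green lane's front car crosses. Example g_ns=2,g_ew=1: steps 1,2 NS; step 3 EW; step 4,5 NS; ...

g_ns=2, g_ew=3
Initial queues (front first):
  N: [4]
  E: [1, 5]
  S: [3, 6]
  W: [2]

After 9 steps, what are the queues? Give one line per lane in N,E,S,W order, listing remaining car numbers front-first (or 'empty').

Step 1 [NS]: N:car4-GO,E:wait,S:car3-GO,W:wait | queues: N=0 E=2 S=1 W=1
Step 2 [NS]: N:empty,E:wait,S:car6-GO,W:wait | queues: N=0 E=2 S=0 W=1
Step 3 [EW]: N:wait,E:car1-GO,S:wait,W:car2-GO | queues: N=0 E=1 S=0 W=0
Step 4 [EW]: N:wait,E:car5-GO,S:wait,W:empty | queues: N=0 E=0 S=0 W=0

N: empty
E: empty
S: empty
W: empty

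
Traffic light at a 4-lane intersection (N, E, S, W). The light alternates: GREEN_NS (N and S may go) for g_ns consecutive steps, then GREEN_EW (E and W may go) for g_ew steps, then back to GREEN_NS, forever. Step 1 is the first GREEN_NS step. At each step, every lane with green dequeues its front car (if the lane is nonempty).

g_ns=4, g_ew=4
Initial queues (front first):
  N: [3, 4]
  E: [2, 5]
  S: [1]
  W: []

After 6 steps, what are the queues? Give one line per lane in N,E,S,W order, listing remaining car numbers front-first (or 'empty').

Step 1 [NS]: N:car3-GO,E:wait,S:car1-GO,W:wait | queues: N=1 E=2 S=0 W=0
Step 2 [NS]: N:car4-GO,E:wait,S:empty,W:wait | queues: N=0 E=2 S=0 W=0
Step 3 [NS]: N:empty,E:wait,S:empty,W:wait | queues: N=0 E=2 S=0 W=0
Step 4 [NS]: N:empty,E:wait,S:empty,W:wait | queues: N=0 E=2 S=0 W=0
Step 5 [EW]: N:wait,E:car2-GO,S:wait,W:empty | queues: N=0 E=1 S=0 W=0
Step 6 [EW]: N:wait,E:car5-GO,S:wait,W:empty | queues: N=0 E=0 S=0 W=0

N: empty
E: empty
S: empty
W: empty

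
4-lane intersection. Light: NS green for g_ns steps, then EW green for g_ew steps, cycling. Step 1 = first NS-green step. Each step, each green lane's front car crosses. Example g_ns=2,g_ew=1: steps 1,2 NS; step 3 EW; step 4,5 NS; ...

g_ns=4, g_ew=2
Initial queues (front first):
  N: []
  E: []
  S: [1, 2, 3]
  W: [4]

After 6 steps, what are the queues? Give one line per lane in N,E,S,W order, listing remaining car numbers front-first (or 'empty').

Step 1 [NS]: N:empty,E:wait,S:car1-GO,W:wait | queues: N=0 E=0 S=2 W=1
Step 2 [NS]: N:empty,E:wait,S:car2-GO,W:wait | queues: N=0 E=0 S=1 W=1
Step 3 [NS]: N:empty,E:wait,S:car3-GO,W:wait | queues: N=0 E=0 S=0 W=1
Step 4 [NS]: N:empty,E:wait,S:empty,W:wait | queues: N=0 E=0 S=0 W=1
Step 5 [EW]: N:wait,E:empty,S:wait,W:car4-GO | queues: N=0 E=0 S=0 W=0

N: empty
E: empty
S: empty
W: empty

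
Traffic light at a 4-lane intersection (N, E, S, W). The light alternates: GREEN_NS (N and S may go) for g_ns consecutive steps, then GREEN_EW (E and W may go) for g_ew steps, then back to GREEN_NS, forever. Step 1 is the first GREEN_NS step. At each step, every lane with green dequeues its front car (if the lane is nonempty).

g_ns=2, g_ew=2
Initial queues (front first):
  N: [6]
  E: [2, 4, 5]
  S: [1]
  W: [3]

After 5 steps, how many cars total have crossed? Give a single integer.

Answer: 5

Derivation:
Step 1 [NS]: N:car6-GO,E:wait,S:car1-GO,W:wait | queues: N=0 E=3 S=0 W=1
Step 2 [NS]: N:empty,E:wait,S:empty,W:wait | queues: N=0 E=3 S=0 W=1
Step 3 [EW]: N:wait,E:car2-GO,S:wait,W:car3-GO | queues: N=0 E=2 S=0 W=0
Step 4 [EW]: N:wait,E:car4-GO,S:wait,W:empty | queues: N=0 E=1 S=0 W=0
Step 5 [NS]: N:empty,E:wait,S:empty,W:wait | queues: N=0 E=1 S=0 W=0
Cars crossed by step 5: 5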